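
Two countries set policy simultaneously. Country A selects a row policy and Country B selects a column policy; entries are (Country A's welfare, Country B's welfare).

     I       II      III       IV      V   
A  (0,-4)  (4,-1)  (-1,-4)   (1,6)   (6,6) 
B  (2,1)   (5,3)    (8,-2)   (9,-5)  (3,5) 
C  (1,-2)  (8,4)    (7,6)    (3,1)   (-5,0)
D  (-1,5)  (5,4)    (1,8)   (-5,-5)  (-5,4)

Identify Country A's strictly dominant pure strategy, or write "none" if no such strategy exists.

none

A fails to dominate B at I (0<2).
B fails to dominate A at V (3<6).
C fails to dominate A at V (-5<6).
D fails to dominate A at I (-1<0).
No single strategy dominates all the others.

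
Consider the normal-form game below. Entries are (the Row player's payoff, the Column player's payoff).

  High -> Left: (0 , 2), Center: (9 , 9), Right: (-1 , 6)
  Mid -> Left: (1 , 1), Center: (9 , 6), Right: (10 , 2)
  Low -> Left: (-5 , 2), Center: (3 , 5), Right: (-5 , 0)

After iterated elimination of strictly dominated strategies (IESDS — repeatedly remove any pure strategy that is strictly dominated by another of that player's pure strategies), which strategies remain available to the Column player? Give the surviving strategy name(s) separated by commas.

The Row player's strategy Low is strictly dominated by High (Left: 0>-5, Center: 9>3, Right: -1>-5) and is removed.
Column Left is eliminated: Center beats it against every remaining row (High: 9>2, Mid: 6>1).
The Column player's strategy Right is strictly dominated by Center (High: 9>6, Mid: 6>2) and is removed.
Among the remaining strategies, none is strictly dominated by another pure strategy of the same player, so the elimination stops.
Surviving strategies — the Row player: {High, Mid}; the Column player: {Center}.

Center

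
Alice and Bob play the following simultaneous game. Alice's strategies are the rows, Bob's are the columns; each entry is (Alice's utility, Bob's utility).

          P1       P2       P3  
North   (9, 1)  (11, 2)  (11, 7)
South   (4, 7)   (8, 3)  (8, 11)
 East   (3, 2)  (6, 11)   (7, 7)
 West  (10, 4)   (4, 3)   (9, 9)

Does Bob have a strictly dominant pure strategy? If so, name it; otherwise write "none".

none

P1 fails to dominate P2 at North (1<2).
P2 fails to dominate P1 at South (3<7).
P3 fails to dominate P2 at East (7<11).
No single strategy dominates all the others.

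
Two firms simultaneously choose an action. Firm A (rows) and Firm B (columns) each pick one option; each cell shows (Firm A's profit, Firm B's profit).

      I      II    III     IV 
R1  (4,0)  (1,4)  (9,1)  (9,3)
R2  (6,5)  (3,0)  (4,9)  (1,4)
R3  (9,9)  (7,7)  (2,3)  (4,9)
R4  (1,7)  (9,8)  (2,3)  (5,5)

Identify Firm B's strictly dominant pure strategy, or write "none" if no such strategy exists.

none

I fails to dominate II at R1 (0<4).
II fails to dominate I at R2 (0<5).
III fails to dominate I at R3 (3<9).
IV fails to dominate I at R2 (4<5).
No single strategy dominates all the others.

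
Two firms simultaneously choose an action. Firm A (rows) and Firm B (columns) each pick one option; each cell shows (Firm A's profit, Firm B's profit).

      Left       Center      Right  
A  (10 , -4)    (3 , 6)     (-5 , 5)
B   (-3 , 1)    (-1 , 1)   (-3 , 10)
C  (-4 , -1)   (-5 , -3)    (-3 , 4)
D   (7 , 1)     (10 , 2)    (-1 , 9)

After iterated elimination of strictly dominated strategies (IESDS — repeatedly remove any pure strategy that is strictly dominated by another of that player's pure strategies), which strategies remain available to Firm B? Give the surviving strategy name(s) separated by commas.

Row B is eliminated: D beats it against every remaining column (Left: 7>-3, Center: 10>-1, Right: -1>-3).
Firm A's strategy C is strictly dominated by D (Left: 7>-4, Center: 10>-5, Right: -1>-3) and is removed.
Column Left is eliminated: Center beats it against every remaining row (A: 6>-4, D: 2>1).
Firm A's strategy A is strictly dominated by D (Center: 10>3, Right: -1>-5) and is removed.
Firm B's strategy Center is strictly dominated by Right (D: 9>2) and is removed.
Among the remaining strategies, none is strictly dominated by another pure strategy of the same player, so the elimination stops.
Surviving strategies — Firm A: {D}; Firm B: {Right}.

Right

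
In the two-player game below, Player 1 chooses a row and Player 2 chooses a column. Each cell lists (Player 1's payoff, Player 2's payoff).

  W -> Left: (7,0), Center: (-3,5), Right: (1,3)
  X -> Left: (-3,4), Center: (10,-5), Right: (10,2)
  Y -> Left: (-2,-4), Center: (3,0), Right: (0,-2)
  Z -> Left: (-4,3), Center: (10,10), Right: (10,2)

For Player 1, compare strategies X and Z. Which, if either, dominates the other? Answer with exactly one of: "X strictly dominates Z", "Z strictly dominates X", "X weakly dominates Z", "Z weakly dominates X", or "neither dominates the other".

X weakly dominates Z

Compare X to Z across each choice by Player 2: Left: -3>-4, Center: 10=10, Right: 10=10.
X is at least as good everywhere and strictly better somewhere (tied only at Center, Right), so X weakly but not strictly dominates Z.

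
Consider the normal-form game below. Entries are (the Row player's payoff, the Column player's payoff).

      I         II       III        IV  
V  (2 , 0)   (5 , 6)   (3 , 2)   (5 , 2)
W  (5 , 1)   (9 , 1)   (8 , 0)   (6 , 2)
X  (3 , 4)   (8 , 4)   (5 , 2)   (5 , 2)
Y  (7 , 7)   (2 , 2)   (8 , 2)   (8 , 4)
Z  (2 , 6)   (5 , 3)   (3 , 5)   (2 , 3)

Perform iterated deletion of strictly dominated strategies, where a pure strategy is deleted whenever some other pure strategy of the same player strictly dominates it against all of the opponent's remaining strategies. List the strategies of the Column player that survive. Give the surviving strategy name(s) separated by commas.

Row V is eliminated: W beats it against every remaining column (I: 5>2, II: 9>5, III: 8>3, IV: 6>5).
Row X is eliminated: W beats it against every remaining column (I: 5>3, II: 9>8, III: 8>5, IV: 6>5).
For the Row player, W strictly dominates Z on the remaining columns (I: 5>2, II: 9>5, III: 8>3, IV: 6>2); eliminate Z.
For the Column player, IV strictly dominates II on the remaining rows (W: 2>1, Y: 4>2); eliminate II.
For the Column player, I strictly dominates III on the remaining rows (W: 1>0, Y: 7>2); eliminate III.
For the Row player, Y strictly dominates W on the remaining columns (I: 7>5, IV: 8>6); eliminate W.
For the Column player, I strictly dominates IV on the remaining rows (Y: 7>4); eliminate IV.
Among the remaining strategies, none is strictly dominated by another pure strategy of the same player, so the elimination stops.
Surviving strategies — the Row player: {Y}; the Column player: {I}.

I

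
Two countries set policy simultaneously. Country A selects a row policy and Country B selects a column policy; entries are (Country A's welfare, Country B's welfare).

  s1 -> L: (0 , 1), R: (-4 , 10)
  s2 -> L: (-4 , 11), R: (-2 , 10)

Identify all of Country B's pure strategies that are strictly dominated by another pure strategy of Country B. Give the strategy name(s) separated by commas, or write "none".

L is not dominated — it holds its own against R at s2 (11>10).
R is not dominated — it holds its own against L at s1 (10>1).

none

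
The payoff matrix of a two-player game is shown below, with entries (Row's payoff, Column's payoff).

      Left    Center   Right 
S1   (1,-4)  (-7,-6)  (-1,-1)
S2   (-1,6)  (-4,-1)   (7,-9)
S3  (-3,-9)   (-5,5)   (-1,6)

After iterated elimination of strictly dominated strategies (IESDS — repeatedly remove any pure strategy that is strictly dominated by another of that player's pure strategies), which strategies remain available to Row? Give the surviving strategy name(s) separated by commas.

S1, S2

For Row, S2 strictly dominates S3 on the remaining columns (Left: -1>-3, Center: -4>-5, Right: 7>-1); eliminate S3.
For Column, Left strictly dominates Center on the remaining rows (S1: -4>-6, S2: 6>-1); eliminate Center.
Among the remaining strategies, none is strictly dominated by another pure strategy of the same player, so the elimination stops.
Surviving strategies — Row: {S1, S2}; Column: {Left, Right}.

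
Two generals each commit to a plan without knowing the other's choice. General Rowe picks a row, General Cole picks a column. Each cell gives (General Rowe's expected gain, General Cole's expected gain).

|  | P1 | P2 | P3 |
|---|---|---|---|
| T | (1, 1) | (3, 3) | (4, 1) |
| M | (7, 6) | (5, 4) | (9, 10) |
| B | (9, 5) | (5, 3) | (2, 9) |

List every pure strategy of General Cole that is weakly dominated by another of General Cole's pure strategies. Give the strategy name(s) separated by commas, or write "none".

P1

P1 is weakly dominated by P3 (T: 1=1, M: 10>6, B: 9>5).
Nothing dominates P2: P1 at T (3>1); P3 at T (3>1).
Nothing dominates P3: P1 at M (10>6); P2 at M (10>4).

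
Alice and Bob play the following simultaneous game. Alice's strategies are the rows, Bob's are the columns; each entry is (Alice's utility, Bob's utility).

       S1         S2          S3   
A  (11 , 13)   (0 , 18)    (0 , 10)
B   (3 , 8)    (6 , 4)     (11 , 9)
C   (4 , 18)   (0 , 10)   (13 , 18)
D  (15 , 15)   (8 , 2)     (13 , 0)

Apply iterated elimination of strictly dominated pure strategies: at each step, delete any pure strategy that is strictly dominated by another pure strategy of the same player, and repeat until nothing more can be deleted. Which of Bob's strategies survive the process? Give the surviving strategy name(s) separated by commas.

S1, S3

For Alice, D strictly dominates A on the remaining columns (S1: 15>11, S2: 8>0, S3: 13>0); eliminate A.
Alice's strategy B is strictly dominated by D (S1: 15>3, S2: 8>6, S3: 13>11) and is removed.
For Bob, S1 strictly dominates S2 on the remaining rows (C: 18>10, D: 15>2); eliminate S2.
Among the remaining strategies, none is strictly dominated by another pure strategy of the same player, so the elimination stops.
Surviving strategies — Alice: {C, D}; Bob: {S1, S3}.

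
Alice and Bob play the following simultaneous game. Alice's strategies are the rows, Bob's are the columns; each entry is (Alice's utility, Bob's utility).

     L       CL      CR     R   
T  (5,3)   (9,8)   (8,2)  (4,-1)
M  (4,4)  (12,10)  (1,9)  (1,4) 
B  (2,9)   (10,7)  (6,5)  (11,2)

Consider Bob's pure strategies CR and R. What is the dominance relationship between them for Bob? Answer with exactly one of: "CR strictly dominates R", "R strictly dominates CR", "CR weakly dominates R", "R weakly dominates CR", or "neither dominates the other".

CR strictly dominates R

CR's payoffs vs R's, by Alice's action — T: 2>-1, M: 9>4, B: 5>2.
Every comparison favours CR, so CR strictly dominates R.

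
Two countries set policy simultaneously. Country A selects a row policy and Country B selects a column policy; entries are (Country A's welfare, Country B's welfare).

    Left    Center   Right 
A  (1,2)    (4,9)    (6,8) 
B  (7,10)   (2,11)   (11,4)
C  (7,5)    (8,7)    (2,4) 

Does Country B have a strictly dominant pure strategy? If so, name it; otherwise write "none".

Center vs Left: A: 9>2, B: 11>10, C: 7>5.
Center vs Right: A: 9>8, B: 11>4, C: 7>4.
Center strictly beats every other strategy against every opponent action, so it is strictly dominant.

Center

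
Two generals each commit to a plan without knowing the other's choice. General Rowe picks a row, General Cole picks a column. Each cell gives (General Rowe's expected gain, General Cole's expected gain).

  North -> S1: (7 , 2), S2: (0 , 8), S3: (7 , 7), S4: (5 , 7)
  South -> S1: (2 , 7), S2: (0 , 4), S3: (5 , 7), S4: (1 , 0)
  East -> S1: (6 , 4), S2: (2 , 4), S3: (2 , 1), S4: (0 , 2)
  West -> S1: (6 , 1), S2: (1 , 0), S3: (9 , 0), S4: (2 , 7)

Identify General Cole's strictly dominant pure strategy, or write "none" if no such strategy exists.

S1 fails to dominate S2 at North (2<8).
S2 fails to dominate S1 at South (4<7).
S3 fails to dominate S1 at South (7=7).
S4 fails to dominate S1 at South (0<7).
No single strategy dominates all the others.

none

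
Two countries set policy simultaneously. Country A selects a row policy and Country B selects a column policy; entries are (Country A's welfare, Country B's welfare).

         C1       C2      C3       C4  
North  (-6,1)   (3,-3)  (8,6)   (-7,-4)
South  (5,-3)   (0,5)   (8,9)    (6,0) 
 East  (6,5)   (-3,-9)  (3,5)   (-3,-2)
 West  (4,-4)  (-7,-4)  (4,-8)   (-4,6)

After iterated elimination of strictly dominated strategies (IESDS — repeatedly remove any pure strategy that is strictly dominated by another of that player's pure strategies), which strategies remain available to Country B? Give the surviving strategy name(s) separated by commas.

For Country A, South strictly dominates West on the remaining columns (C1: 5>4, C2: 0>-7, C3: 8>4, C4: 6>-4); eliminate West.
Column C2 is eliminated: C3 beats it against every remaining row (North: 6>-3, South: 9>5, East: 5>-9).
Country B's strategy C4 is strictly dominated by C3 (North: 6>-4, South: 9>0, East: 5>-2) and is removed.
Among the remaining strategies, none is strictly dominated by another pure strategy of the same player, so the elimination stops.
Surviving strategies — Country A: {North, South, East}; Country B: {C1, C3}.

C1, C3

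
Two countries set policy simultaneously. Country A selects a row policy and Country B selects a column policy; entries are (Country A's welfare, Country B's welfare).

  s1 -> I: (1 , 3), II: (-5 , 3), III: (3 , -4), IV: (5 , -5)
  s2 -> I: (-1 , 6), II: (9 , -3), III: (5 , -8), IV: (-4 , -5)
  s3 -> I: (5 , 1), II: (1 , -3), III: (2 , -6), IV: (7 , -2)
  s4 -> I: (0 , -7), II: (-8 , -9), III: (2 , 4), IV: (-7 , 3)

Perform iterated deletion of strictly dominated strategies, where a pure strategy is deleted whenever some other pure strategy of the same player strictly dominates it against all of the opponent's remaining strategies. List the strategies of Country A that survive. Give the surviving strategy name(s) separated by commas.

s3

For Country A, s1 strictly dominates s4 on the remaining columns (I: 1>0, II: -5>-8, III: 3>2, IV: 5>-7); eliminate s4.
Column III is eliminated: I beats it against every remaining row (s1: 3>-4, s2: 6>-8, s3: 1>-6).
For Country A, s3 strictly dominates s1 on the remaining columns (I: 5>1, II: 1>-5, IV: 7>5); eliminate s1.
Column II is eliminated: I beats it against every remaining row (s2: 6>-3, s3: 1>-3).
Country A's strategy s2 is strictly dominated by s3 (I: 5>-1, IV: 7>-4) and is removed.
Country B's strategy IV is strictly dominated by I (s3: 1>-2) and is removed.
Among the remaining strategies, none is strictly dominated by another pure strategy of the same player, so the elimination stops.
Surviving strategies — Country A: {s3}; Country B: {I}.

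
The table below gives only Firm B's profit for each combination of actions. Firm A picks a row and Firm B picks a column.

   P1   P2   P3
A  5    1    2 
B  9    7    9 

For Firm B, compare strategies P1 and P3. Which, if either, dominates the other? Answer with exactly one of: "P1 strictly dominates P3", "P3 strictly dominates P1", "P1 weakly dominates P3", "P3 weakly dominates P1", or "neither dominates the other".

Compare P1 to P3 across every action of Firm A: A: 5>2, B: 9=9.
P1 is at least as good everywhere and strictly better somewhere (tied only at B), so P1 weakly but not strictly dominates P3.

P1 weakly dominates P3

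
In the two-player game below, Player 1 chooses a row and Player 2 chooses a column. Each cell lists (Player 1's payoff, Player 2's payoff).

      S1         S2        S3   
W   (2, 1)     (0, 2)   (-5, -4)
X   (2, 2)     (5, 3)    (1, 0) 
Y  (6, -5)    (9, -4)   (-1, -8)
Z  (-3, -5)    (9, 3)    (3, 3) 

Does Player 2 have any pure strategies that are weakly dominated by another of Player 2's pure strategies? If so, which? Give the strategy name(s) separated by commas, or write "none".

S1: dominated, since S2 does at least as well everywhere (W: 2>1, X: 3>2, Y: -4>-5, Z: 3>-5).
S2: no other strategy beats it everywhere (S1 at W (2>1); S3 at W (2>-4)).
S3 is weakly dominated by S2 (W: 2>-4, X: 3>0, Y: -4>-8, Z: 3=3).

S1, S3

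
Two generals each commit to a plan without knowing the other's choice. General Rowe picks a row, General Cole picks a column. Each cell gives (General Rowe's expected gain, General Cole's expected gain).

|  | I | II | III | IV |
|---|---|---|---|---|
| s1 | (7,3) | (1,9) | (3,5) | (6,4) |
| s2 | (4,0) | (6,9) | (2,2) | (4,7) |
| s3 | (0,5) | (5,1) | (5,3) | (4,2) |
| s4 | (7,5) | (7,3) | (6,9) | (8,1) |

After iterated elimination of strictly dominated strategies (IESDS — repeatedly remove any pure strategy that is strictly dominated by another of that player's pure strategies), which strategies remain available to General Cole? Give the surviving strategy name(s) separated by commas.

III

For General Rowe, s4 strictly dominates s2 on the remaining columns (I: 7>4, II: 7>6, III: 6>2, IV: 8>4); eliminate s2.
General Rowe's strategy s3 is strictly dominated by s4 (I: 7>0, II: 7>5, III: 6>5, IV: 8>4) and is removed.
For General Cole, III strictly dominates I on the remaining rows (s1: 5>3, s4: 9>5); eliminate I.
General Rowe's strategy s1 is strictly dominated by s4 (II: 7>1, III: 6>3, IV: 8>6) and is removed.
General Cole's strategy II is strictly dominated by III (s4: 9>3) and is removed.
Column IV is eliminated: III beats it against every remaining row (s4: 9>1).
Among the remaining strategies, none is strictly dominated by another pure strategy of the same player, so the elimination stops.
Surviving strategies — General Rowe: {s4}; General Cole: {III}.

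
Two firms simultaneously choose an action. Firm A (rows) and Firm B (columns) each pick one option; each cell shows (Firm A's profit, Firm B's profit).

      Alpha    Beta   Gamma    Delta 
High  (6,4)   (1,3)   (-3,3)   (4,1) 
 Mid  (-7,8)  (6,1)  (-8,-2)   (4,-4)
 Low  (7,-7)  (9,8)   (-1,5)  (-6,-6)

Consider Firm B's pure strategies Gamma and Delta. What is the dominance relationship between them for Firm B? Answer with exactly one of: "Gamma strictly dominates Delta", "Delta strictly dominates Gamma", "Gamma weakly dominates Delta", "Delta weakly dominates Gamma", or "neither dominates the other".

Gamma strictly dominates Delta

Gamma's payoffs vs Delta's, by Firm A's action — High: 3>1, Mid: -2>-4, Low: 5>-6.
Every comparison favours Gamma, so Gamma strictly dominates Delta.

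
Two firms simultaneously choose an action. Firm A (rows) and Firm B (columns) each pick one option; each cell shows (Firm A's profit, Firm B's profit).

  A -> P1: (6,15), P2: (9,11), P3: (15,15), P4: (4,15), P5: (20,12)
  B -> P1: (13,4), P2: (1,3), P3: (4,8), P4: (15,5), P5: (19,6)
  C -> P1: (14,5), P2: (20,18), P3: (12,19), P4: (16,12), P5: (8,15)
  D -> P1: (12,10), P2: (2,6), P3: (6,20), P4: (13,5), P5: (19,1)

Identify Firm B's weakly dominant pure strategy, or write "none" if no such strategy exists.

P3

P3 vs P1: A: 15=15, B: 8>4, C: 19>5, D: 20>10.
P3 vs P2: A: 15>11, B: 8>3, C: 19>18, D: 20>6.
P3 vs P4: A: 15=15, B: 8>5, C: 19>12, D: 20>5.
P3 vs P5: A: 15>12, B: 8>6, C: 19>15, D: 20>1.
P3 is at least as good as every other strategy against every opponent action, so it is weakly dominant.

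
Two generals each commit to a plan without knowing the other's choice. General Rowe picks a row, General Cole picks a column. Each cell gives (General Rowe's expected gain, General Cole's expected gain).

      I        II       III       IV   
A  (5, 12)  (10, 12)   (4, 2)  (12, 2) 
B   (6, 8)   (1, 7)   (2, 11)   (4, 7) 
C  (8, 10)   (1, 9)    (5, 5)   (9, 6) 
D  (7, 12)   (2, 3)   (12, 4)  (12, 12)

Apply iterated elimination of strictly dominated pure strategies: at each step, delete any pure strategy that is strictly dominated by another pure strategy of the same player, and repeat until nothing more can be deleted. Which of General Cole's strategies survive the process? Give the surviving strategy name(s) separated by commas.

For General Rowe, D strictly dominates B on the remaining columns (I: 7>6, II: 2>1, III: 12>2, IV: 12>4); eliminate B.
General Cole's strategy III is strictly dominated by I (A: 12>2, C: 10>5, D: 12>4) and is removed.
Among the remaining strategies, none is strictly dominated by another pure strategy of the same player, so the elimination stops.
Surviving strategies — General Rowe: {A, C, D}; General Cole: {I, II, IV}.

I, II, IV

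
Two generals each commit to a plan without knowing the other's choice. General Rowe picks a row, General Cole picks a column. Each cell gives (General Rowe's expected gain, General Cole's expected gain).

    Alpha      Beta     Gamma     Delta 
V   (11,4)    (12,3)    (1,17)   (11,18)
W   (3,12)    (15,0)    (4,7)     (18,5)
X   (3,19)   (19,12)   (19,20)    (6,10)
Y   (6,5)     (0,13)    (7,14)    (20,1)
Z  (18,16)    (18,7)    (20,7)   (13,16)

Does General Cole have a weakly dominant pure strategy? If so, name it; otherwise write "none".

Alpha fails to dominate Beta at Y (5<13).
Beta fails to dominate Alpha at V (3<4).
Gamma fails to dominate Alpha at W (7<12).
Delta fails to dominate Alpha at W (5<12).
No single strategy dominates all the others.

none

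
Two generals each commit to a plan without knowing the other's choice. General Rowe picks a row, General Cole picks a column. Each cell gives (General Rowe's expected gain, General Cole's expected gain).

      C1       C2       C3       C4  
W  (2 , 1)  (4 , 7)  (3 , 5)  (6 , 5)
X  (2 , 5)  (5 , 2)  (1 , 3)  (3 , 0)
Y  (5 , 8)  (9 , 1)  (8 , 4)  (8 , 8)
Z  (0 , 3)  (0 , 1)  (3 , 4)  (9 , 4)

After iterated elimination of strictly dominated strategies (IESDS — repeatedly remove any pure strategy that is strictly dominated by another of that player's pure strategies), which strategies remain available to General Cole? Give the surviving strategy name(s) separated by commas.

C1, C3, C4

General Rowe's strategy W is strictly dominated by Y (C1: 5>2, C2: 9>4, C3: 8>3, C4: 8>6) and is removed.
For General Rowe, Y strictly dominates X on the remaining columns (C1: 5>2, C2: 9>5, C3: 8>1, C4: 8>3); eliminate X.
General Cole's strategy C2 is strictly dominated by C1 (Y: 8>1, Z: 3>1) and is removed.
Among the remaining strategies, none is strictly dominated by another pure strategy of the same player, so the elimination stops.
Surviving strategies — General Rowe: {Y, Z}; General Cole: {C1, C3, C4}.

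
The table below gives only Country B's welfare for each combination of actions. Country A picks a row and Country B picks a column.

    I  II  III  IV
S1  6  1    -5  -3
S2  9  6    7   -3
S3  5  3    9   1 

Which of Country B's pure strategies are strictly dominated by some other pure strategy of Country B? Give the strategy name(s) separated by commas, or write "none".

II, IV

I is not dominated — it holds its own against II at S1 (6>1); III at S1 (6>-5); IV at S1 (6>-3).
II is strictly dominated by I (S1: 6>1, S2: 9>6, S3: 5>3).
III: no other strategy beats it everywhere (I at S3 (9>5); II at S2 (7>6); IV at S2 (7>-3)).
IV is strictly dominated by I (S1: 6>-3, S2: 9>-3, S3: 5>1).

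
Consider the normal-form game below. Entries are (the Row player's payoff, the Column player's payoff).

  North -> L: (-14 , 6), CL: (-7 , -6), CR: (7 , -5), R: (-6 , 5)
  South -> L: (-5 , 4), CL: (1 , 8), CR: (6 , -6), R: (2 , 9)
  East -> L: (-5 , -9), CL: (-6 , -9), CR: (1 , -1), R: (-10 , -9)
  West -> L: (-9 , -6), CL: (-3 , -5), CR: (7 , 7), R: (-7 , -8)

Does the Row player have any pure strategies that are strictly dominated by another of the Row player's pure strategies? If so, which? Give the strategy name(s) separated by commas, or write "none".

North is not dominated — it holds its own against South at CR (7>6); East at CR (7>1); West at CR (7=7).
Nothing dominates South: North at L (-5>-14); East at L (-5=-5); West at L (-5>-9).
Nothing dominates East: North at L (-5>-14); South at L (-5=-5); West at L (-5>-9).
West is not dominated — it holds its own against North at L (-9>-14); South at CR (7>6); East at CL (-3>-6).

none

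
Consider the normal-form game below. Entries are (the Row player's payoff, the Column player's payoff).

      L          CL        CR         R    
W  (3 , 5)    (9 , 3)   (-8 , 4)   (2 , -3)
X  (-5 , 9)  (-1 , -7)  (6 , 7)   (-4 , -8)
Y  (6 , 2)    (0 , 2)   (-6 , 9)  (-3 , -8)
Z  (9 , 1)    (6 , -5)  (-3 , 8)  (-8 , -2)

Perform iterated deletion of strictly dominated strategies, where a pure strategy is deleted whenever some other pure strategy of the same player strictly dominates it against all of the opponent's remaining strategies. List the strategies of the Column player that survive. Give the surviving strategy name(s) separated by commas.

L, CR

Column CL is eliminated: CR beats it against every remaining row (W: 4>3, X: 7>-7, Y: 9>2, Z: 8>-5).
Column R is eliminated: L beats it against every remaining row (W: 5>-3, X: 9>-8, Y: 2>-8, Z: 1>-2).
For the Row player, Y strictly dominates W on the remaining columns (L: 6>3, CR: -6>-8); eliminate W.
Row Y is eliminated: Z beats it against every remaining column (L: 9>6, CR: -3>-6).
Among the remaining strategies, none is strictly dominated by another pure strategy of the same player, so the elimination stops.
Surviving strategies — the Row player: {X, Z}; the Column player: {L, CR}.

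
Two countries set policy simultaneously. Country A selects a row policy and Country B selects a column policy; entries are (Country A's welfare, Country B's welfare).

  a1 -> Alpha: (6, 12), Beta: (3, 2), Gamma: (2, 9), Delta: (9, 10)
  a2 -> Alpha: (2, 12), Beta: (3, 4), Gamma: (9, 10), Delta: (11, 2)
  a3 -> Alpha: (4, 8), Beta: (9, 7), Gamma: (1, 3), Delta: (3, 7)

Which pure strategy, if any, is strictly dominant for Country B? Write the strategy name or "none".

Alpha vs Beta: a1: 12>2, a2: 12>4, a3: 8>7.
Alpha vs Gamma: a1: 12>9, a2: 12>10, a3: 8>3.
Alpha vs Delta: a1: 12>10, a2: 12>2, a3: 8>7.
Alpha strictly beats every other strategy against every opponent action, so it is strictly dominant.

Alpha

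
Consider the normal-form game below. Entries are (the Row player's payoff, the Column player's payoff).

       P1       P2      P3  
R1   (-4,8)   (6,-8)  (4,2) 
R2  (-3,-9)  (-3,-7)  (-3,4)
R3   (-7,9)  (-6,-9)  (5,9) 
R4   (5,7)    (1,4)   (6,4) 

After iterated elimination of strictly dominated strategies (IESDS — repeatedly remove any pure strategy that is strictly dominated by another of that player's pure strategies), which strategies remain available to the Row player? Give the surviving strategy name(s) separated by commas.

R4

For the Row player, R4 strictly dominates R2 on the remaining columns (P1: 5>-3, P2: 1>-3, P3: 6>-3); eliminate R2.
Row R3 is eliminated: R4 beats it against every remaining column (P1: 5>-7, P2: 1>-6, P3: 6>5).
The Column player's strategy P2 is strictly dominated by P1 (R1: 8>-8, R4: 7>4) and is removed.
Row R1 is eliminated: R4 beats it against every remaining column (P1: 5>-4, P3: 6>4).
The Column player's strategy P3 is strictly dominated by P1 (R4: 7>4) and is removed.
Among the remaining strategies, none is strictly dominated by another pure strategy of the same player, so the elimination stops.
Surviving strategies — the Row player: {R4}; the Column player: {P1}.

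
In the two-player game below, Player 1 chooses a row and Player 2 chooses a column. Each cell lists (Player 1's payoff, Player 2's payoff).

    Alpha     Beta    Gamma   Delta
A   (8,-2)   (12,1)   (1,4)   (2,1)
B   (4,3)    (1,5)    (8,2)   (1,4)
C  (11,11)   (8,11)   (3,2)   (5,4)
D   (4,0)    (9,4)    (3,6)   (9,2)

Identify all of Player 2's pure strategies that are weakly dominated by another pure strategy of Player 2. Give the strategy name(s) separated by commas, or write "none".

Beta weakly dominates Alpha — A: 1>-2, B: 5>3, C: 11=11, D: 4>0.
Beta: no other strategy beats it everywhere (Alpha at A (1>-2); Gamma at B (5>2); Delta at B (5>4)).
Gamma is not dominated — it holds its own against Alpha at A (4>-2); Beta at A (4>1); Delta at A (4>1).
Beta weakly dominates Delta — A: 1=1, B: 5>4, C: 11>4, D: 4>2.

Alpha, Delta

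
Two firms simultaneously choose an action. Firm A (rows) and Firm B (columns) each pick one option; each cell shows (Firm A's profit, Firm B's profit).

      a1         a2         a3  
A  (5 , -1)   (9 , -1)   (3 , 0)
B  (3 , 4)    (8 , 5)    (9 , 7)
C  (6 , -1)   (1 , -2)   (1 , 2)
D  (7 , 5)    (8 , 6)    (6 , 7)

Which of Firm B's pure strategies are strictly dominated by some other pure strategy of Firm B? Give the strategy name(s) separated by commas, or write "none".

a1, a2

a1 is strictly dominated by a3 (A: 0>-1, B: 7>4, C: 2>-1, D: 7>5).
a3 strictly dominates a2 — A: 0>-1, B: 7>5, C: 2>-2, D: 7>6.
a3: no other strategy beats it everywhere (a1 at A (0>-1); a2 at A (0>-1)).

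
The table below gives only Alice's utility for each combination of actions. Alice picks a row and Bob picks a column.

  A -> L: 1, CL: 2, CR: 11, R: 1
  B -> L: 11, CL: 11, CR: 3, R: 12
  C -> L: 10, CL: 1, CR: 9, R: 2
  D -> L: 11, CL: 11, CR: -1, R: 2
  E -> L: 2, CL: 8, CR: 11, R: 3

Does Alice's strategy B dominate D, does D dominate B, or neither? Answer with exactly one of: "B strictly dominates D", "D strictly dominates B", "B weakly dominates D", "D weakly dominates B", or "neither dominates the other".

B weakly dominates D

Compare B to D across every action of Bob: L: 11=11, CL: 11=11, CR: 3>-1, R: 12>2.
B is at least as good everywhere and strictly better somewhere (tied only at L, CL), so B weakly but not strictly dominates D.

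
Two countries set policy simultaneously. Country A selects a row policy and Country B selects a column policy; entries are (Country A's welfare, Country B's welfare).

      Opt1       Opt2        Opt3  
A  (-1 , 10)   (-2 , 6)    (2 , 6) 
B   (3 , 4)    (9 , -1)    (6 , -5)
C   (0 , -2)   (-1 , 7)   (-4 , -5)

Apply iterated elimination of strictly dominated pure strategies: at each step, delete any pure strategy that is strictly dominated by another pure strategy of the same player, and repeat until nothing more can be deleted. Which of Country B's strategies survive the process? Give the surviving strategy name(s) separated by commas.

Opt1

Country A's strategy A is strictly dominated by B (Opt1: 3>-1, Opt2: 9>-2, Opt3: 6>2) and is removed.
Country A's strategy C is strictly dominated by B (Opt1: 3>0, Opt2: 9>-1, Opt3: 6>-4) and is removed.
For Country B, Opt1 strictly dominates Opt2 on the remaining rows (B: 4>-1); eliminate Opt2.
Column Opt3 is eliminated: Opt1 beats it against every remaining row (B: 4>-5).
Among the remaining strategies, none is strictly dominated by another pure strategy of the same player, so the elimination stops.
Surviving strategies — Country A: {B}; Country B: {Opt1}.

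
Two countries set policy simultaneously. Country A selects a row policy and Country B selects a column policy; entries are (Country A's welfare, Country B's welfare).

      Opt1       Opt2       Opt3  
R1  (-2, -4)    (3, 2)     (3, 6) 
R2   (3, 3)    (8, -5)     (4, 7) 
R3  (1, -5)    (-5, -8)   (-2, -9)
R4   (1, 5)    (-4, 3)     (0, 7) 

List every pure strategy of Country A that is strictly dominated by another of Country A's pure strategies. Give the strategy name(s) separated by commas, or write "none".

R1 is strictly dominated by R2 (Opt1: 3>-2, Opt2: 8>3, Opt3: 4>3).
R2 is not dominated — it holds its own against R1 at Opt1 (3>-2); R3 at Opt1 (3>1); R4 at Opt1 (3>1).
R3: dominated, since R2 does at least as well everywhere (Opt1: 3>1, Opt2: 8>-5, Opt3: 4>-2).
R4 is strictly dominated by R2 (Opt1: 3>1, Opt2: 8>-4, Opt3: 4>0).

R1, R3, R4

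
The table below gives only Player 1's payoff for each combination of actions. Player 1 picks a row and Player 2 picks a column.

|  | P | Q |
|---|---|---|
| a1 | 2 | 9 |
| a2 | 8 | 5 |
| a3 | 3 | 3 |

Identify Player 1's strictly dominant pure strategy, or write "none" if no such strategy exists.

none

a1 fails to dominate a2 at P (2<8).
a2 fails to dominate a1 at Q (5<9).
a3 fails to dominate a1 at Q (3<9).
No single strategy dominates all the others.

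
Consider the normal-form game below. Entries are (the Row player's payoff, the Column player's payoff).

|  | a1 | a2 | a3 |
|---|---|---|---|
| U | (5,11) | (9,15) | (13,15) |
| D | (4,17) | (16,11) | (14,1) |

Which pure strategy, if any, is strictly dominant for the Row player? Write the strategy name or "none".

U fails to dominate D at a2 (9<16).
D fails to dominate U at a1 (4<5).
No single strategy dominates all the others.

none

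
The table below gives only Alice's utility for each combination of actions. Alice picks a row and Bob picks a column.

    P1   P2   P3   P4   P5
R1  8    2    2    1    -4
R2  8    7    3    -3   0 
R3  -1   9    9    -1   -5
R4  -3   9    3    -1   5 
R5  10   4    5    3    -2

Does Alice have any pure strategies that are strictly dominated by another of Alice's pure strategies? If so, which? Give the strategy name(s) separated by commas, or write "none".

R1: dominated, since R5 does at least as well everywhere (P1: 10>8, P2: 4>2, P3: 5>2, P4: 3>1, P5: -2>-4).
R2: no other strategy beats it everywhere (R1 at P1 (8=8); R3 at P1 (8>-1); R4 at P1 (8>-3); R5 at P2 (7>4)).
Nothing dominates R3: R1 at P2 (9>2); R2 at P2 (9>7); R4 at P1 (-1>-3); R5 at P2 (9>4).
R4 is not dominated — it holds its own against R1 at P2 (9>2); R2 at P2 (9>7); R3 at P2 (9=9); R5 at P2 (9>4).
R5 is not dominated — it holds its own against R1 at P1 (10>8); R2 at P1 (10>8); R3 at P1 (10>-1); R4 at P1 (10>-3).

R1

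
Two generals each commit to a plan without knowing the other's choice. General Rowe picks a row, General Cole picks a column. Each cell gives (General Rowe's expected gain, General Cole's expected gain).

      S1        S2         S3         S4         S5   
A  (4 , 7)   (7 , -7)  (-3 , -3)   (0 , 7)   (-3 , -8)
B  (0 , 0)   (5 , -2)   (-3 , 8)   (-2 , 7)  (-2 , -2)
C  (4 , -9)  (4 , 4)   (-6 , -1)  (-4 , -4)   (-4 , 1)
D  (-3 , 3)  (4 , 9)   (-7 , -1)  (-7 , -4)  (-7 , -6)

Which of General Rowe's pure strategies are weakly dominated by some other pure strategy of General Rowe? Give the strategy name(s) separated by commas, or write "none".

C, D

A: no other strategy beats it everywhere (B at S1 (4>0); C at S2 (7>4); D at S1 (4>-3)).
Nothing dominates B: A at S5 (-2>-3); C at S2 (5>4); D at S1 (0>-3).
A weakly dominates C — S1: 4=4, S2: 7>4, S3: -3>-6, S4: 0>-4, S5: -3>-4.
A weakly dominates D — S1: 4>-3, S2: 7>4, S3: -3>-7, S4: 0>-7, S5: -3>-7.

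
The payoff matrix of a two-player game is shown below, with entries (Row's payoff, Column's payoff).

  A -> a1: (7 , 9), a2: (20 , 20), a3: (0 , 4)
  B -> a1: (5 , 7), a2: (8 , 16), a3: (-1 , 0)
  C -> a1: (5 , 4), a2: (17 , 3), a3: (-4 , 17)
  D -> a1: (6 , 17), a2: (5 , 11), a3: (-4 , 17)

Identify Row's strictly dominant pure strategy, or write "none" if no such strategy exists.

A

A vs B: a1: 7>5, a2: 20>8, a3: 0>-1.
A vs C: a1: 7>5, a2: 20>17, a3: 0>-4.
A vs D: a1: 7>6, a2: 20>5, a3: 0>-4.
A strictly beats every other strategy against every opponent action, so it is strictly dominant.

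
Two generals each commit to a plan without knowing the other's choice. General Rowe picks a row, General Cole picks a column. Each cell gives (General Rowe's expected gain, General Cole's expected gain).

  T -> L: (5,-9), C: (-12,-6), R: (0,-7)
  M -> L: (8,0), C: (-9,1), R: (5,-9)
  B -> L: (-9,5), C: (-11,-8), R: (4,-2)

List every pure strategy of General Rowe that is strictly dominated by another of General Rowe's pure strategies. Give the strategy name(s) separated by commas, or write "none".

T: dominated, since M does at least as well everywhere (L: 8>5, C: -9>-12, R: 5>0).
Nothing dominates M: T at L (8>5); B at L (8>-9).
B: dominated, since M does at least as well everywhere (L: 8>-9, C: -9>-11, R: 5>4).

T, B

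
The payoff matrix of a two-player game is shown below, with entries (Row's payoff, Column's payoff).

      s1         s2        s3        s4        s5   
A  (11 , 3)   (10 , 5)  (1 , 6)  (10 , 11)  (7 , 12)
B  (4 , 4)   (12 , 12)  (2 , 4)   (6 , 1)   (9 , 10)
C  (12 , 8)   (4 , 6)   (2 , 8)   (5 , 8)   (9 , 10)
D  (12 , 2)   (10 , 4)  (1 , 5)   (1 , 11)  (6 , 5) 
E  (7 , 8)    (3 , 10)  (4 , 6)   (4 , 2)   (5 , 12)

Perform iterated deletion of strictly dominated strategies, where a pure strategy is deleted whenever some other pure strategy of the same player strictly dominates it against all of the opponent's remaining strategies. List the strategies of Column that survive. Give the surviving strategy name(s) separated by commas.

Column's strategy s1 is strictly dominated by s5 (A: 12>3, B: 10>4, C: 10>8, D: 5>2, E: 12>8) and is removed.
Row D is eliminated: B beats it against every remaining column (s2: 12>10, s3: 2>1, s4: 6>1, s5: 9>6).
For Column, s5 strictly dominates s3 on the remaining rows (A: 12>6, B: 10>4, C: 10>8, E: 12>6); eliminate s3.
For Row, A strictly dominates E on the remaining columns (s2: 10>3, s4: 10>4, s5: 7>5); eliminate E.
Column's strategy s4 is strictly dominated by s5 (A: 12>11, B: 10>1, C: 10>8) and is removed.
For Row, B strictly dominates A on the remaining columns (s2: 12>10, s5: 9>7); eliminate A.
Among the remaining strategies, none is strictly dominated by another pure strategy of the same player, so the elimination stops.
Surviving strategies — Row: {B, C}; Column: {s2, s5}.

s2, s5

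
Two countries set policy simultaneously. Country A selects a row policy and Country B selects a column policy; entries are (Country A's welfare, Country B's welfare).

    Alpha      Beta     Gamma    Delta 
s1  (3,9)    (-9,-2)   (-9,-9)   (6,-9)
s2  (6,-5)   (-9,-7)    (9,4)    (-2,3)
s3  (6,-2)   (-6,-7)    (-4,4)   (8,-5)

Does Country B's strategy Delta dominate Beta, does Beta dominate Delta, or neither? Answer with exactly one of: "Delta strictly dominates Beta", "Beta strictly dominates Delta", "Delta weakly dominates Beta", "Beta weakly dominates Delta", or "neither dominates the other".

Delta's payoffs vs Beta's, by Country A's action — s1: -9<-2, s2: 3>-7, s3: -5>-7.
Delta does better at s2, s3 but worse at s1; neither strategy dominates the other.

neither dominates the other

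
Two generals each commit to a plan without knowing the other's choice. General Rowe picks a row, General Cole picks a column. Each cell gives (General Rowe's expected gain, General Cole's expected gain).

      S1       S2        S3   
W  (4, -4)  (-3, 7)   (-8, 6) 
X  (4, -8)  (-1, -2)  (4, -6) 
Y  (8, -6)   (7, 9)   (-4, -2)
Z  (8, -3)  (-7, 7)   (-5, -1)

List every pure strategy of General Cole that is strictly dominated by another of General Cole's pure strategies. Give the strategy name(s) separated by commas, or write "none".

S2 strictly dominates S1 — W: 7>-4, X: -2>-8, Y: 9>-6, Z: 7>-3.
S2: no other strategy beats it everywhere (S1 at W (7>-4); S3 at W (7>6)).
S3 is strictly dominated by S2 (W: 7>6, X: -2>-6, Y: 9>-2, Z: 7>-1).

S1, S3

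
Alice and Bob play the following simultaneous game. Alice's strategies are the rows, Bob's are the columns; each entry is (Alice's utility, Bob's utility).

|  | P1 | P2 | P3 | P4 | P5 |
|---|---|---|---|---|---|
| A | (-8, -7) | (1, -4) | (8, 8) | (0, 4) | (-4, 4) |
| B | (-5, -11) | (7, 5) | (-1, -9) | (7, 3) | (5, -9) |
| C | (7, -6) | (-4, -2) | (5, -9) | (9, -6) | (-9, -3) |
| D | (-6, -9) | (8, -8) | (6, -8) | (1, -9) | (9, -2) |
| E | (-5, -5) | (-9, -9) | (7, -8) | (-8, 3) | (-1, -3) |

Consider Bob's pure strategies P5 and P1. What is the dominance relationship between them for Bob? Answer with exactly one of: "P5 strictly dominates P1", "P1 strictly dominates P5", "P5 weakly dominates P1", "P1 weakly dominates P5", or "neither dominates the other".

P5's payoffs vs P1's, by Alice's action — A: 4>-7, B: -9>-11, C: -3>-6, D: -2>-9, E: -3>-5.
Every comparison favours P5, so P5 strictly dominates P1.

P5 strictly dominates P1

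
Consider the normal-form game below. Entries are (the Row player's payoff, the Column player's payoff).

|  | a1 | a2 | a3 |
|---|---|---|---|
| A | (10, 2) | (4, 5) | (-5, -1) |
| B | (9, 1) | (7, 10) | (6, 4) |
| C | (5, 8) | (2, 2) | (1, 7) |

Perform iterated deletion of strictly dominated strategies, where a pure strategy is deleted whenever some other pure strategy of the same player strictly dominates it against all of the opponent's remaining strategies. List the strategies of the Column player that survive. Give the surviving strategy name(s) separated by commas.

a2

For the Row player, B strictly dominates C on the remaining columns (a1: 9>5, a2: 7>2, a3: 6>1); eliminate C.
Column a1 is eliminated: a2 beats it against every remaining row (A: 5>2, B: 10>1).
The Row player's strategy A is strictly dominated by B (a2: 7>4, a3: 6>-5) and is removed.
For the Column player, a2 strictly dominates a3 on the remaining rows (B: 10>4); eliminate a3.
Among the remaining strategies, none is strictly dominated by another pure strategy of the same player, so the elimination stops.
Surviving strategies — the Row player: {B}; the Column player: {a2}.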